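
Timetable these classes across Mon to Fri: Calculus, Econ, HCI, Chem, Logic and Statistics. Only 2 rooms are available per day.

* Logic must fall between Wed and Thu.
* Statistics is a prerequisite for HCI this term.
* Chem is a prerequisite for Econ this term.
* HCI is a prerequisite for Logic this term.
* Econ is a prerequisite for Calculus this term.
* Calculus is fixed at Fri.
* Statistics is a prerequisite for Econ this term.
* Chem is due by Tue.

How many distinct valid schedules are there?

19

Splitting on Econ: it can be Tue (3), Wed (8), Thu (8). Listing each branch's schedules as (Calculus, HCI, Chem, Logic, Statistics):
Econ=Tue: (Fri,Tue,Mon,Wed,Mon) (Fri,Tue,Mon,Thu,Mon) (Fri,Wed,Mon,Thu,Mon) — 3.
Econ=Wed: (Fri,Tue,Mon,Wed,Mon) (Fri,Tue,Mon,Thu,Mon) (Fri,Tue,Tue,Wed,Mon) (Fri,Tue,Tue,Thu,Mon) (Fri,Wed,Mon,Thu,Mon) (Fri,Wed,Mon,Thu,Tue) (Fri,Wed,Tue,Thu,Mon) (Fri,Wed,Tue,Thu,Tue) — 8.
Econ=Thu: (Fri,Tue,Mon,Wed,Mon) (Fri,Tue,Mon,Thu,Mon) (Fri,Tue,Tue,Wed,Mon) (Fri,Tue,Tue,Thu,Mon) (Fri,Wed,Mon,Thu,Mon) (Fri,Wed,Mon,Thu,Tue) (Fri,Wed,Tue,Thu,Mon) (Fri,Wed,Tue,Thu,Tue) — 8.
Summing: 3 + 8 + 8 = 19.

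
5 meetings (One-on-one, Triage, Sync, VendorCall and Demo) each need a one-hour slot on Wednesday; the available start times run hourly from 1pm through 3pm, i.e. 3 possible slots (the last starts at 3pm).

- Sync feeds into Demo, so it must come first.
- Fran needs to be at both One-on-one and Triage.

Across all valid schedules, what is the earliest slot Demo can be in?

Precedence pushes Demo to at least 2pm.
Demo at 2pm is achievable: VendorCall=1pm, One-on-one=1pm, Sync=1pm, Triage=2pm, Demo=2pm.

2pm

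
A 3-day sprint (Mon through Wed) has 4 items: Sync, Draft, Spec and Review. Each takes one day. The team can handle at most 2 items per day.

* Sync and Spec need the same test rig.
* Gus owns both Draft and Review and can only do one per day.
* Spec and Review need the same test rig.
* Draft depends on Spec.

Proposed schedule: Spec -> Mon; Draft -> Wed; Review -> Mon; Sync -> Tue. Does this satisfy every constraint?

Draft depends on Spec — holds.
Sync and Spec need the same test rig — holds.
Gus owns both Draft and Review and can only do one per day — holds.
Spec and Review need the same test rig — violated.
The team can handle at most 2 items per day — holds.

Invalid. Spec and Review need the same test rig.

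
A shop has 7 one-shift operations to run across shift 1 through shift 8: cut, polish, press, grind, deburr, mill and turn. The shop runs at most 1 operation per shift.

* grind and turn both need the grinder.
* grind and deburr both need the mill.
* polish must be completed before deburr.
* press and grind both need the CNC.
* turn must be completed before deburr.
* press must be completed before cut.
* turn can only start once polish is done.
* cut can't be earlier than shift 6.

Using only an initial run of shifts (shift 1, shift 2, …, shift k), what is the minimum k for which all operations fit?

7

The precedence chain requires at least 3 distinct shifts.
With at most 1 per shift and 7 operations, at least 7 shifts are needed.
cut can't be placed before shift 6, so the schedule must run through at least shift 6.
7 works (last occupied shift: shift 7): for example cut -> shift 6, polish -> shift 1, deburr -> shift 3, press -> shift 4, turn -> shift 2, grind -> shift 5, mill -> shift 7.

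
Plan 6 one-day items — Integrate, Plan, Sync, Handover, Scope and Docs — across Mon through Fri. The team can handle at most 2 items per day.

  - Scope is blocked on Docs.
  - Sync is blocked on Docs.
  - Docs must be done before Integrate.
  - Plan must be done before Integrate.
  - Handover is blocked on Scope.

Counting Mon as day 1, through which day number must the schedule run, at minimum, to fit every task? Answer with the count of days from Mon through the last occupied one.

The precedence chain requires at least 3 distinct days.
With at most 2 per day and 6 tasks, at least 3 days are needed.
3 works (last occupied day: Wed): for example Scope in Tue, Plan in Mon, Sync in Wed, Integrate in Tue, Docs in Mon, Handover in Wed.

3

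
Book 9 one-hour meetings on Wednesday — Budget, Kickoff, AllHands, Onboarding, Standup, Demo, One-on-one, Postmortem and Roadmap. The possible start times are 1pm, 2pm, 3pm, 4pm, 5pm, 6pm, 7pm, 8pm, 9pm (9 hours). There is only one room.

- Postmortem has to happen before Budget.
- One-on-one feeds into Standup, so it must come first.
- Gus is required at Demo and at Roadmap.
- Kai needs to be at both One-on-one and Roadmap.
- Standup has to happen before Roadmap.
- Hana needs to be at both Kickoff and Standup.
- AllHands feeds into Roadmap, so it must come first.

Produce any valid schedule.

One-on-one=1pm; Postmortem=5pm; Standup=2pm; AllHands=3pm; Onboarding=8pm; Budget=6pm; Kickoff=7pm; Demo=9pm; Roadmap=4pm

Checking: AllHands(3pm) before Roadmap(4pm); One-on-one(1pm) before Standup(2pm); Standup(2pm) before Roadmap(4pm); Postmortem(5pm) before Budget(6pm); One-on-one(1pm) != Roadmap(4pm); Demo(9pm) != Roadmap(4pm); Kickoff(7pm) != Standup(2pm); max 1 per hour (cap 1).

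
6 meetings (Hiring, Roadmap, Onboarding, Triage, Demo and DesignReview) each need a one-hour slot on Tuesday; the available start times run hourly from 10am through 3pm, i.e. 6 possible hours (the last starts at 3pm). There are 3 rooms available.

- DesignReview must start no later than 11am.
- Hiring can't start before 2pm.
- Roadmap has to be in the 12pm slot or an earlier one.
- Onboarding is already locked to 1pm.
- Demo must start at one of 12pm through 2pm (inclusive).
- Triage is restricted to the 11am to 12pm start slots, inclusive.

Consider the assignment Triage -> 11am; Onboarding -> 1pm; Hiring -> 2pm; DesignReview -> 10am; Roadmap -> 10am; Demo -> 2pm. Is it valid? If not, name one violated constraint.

DesignReview must start no later than 11am — holds.
Demo must start at one of 12pm through 2pm (inclusive) — holds.
Roadmap has to be in the 12pm slot or an earlier one — holds.
There are 3 rooms available — holds.
Triage is restricted to the 11am to 12pm start slots, inclusive — holds.
Onboarding is already locked to 1pm — holds.
Hiring can't start before 2pm — holds.

Valid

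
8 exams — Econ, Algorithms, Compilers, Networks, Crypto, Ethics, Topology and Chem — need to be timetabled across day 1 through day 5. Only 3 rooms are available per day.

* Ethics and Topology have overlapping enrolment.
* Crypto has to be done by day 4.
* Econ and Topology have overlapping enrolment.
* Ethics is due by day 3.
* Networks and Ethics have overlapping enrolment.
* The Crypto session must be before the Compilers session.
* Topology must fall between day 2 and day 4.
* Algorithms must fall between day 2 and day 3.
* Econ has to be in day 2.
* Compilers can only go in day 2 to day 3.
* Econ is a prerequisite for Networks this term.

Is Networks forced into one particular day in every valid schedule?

No

Networks can be day 3 (e.g. Networks in day 3; Compilers in day 2; Econ in day 2; Ethics in day 1; Crypto in day 1; Topology in day 3; Algorithms in day 2; Chem in day 1) or day 4 (e.g. Econ=day 2; Compilers=day 2; Chem=day 1; Ethics=day 1; Topology=day 3; Crypto=day 1; Networks=day 4; Algorithms=day 2).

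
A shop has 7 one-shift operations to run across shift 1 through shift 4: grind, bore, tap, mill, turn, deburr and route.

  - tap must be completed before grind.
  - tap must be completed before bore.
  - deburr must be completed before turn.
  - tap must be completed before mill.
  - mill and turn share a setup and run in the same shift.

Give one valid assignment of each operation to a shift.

grind -> shift 2; mill -> shift 2; turn -> shift 2; deburr -> shift 1; tap -> shift 1; route -> shift 1; bore -> shift 2

Checking: deburr(shift 1) before turn(shift 2); tap(shift 1) before mill(shift 2); tap(shift 1) before grind(shift 2); tap(shift 1) before bore(shift 2); mill = turn = shift 2.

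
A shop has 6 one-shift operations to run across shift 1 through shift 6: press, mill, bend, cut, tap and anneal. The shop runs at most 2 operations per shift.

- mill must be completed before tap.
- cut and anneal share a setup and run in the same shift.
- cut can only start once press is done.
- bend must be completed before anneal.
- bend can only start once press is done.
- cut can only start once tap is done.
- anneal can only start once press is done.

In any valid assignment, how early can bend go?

shift 2

Precedence pushes bend to at least shift 2; downstream work caps bend at shift 5.
bend at shift 2 is achievable: anneal in shift 3, bend in shift 2, cut in shift 3, press in shift 1, mill in shift 1, tap in shift 2.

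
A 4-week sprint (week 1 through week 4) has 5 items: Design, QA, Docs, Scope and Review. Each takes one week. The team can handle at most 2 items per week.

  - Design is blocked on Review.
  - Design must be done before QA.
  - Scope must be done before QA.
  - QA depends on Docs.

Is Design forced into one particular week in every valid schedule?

No

Design can be week 2 (e.g. Review -> week 1; Docs -> week 1; QA -> week 3; Scope -> week 2; Design -> week 2) or week 3 (e.g. QA=week 4; Design=week 3; Review=week 2; Docs=week 1; Scope=week 1).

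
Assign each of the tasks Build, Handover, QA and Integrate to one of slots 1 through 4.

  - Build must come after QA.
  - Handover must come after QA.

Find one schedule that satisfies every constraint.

Integrate -> 1; Handover -> 2; QA -> 1; Build -> 2

Checking: QA(1) before Build(2); QA(1) before Handover(2).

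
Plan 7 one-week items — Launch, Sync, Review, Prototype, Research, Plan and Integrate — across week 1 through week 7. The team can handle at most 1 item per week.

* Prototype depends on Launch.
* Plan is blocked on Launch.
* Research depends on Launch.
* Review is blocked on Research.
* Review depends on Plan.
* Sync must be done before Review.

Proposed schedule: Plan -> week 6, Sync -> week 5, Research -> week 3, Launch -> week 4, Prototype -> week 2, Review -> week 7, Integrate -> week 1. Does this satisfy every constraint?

Sync must be done before Review — holds.
Prototype depends on Launch — violated.
Review is blocked on Research — holds.
The team can handle at most 1 item per week — holds.
Research depends on Launch — violated.
Plan is blocked on Launch — holds.
Review depends on Plan — holds.

No — it violates: Prototype depends on Launch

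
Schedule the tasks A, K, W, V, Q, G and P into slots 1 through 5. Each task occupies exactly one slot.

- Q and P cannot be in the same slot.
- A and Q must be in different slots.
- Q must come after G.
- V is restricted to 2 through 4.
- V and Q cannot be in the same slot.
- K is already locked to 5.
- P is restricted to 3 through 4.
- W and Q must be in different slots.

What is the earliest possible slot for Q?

2

Precedence pushes Q to at least 2.
Q at 2 is achievable: A=1, G=1, V=3, Q=2, P=3, K=5, W=1.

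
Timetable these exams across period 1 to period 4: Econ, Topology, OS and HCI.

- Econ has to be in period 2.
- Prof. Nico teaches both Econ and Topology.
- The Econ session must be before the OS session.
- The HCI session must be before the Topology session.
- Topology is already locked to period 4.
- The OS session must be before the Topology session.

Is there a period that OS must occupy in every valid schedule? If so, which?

period 3

Econ is fixed at period 2 and must come before OS, so OS is at least period 3.
Topology is fixed at period 4 and must come after OS, so OS is at most period 3.
So OS must be period 3.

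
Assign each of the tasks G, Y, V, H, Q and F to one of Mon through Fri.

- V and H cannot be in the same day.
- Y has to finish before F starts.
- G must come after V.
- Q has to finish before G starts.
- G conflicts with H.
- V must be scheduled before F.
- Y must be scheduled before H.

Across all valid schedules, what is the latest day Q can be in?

Downstream work caps Q at Thu.
Q at Thu is achievable: Q=Thu; Y=Mon; F=Tue; G=Fri; V=Mon; H=Tue.

Thu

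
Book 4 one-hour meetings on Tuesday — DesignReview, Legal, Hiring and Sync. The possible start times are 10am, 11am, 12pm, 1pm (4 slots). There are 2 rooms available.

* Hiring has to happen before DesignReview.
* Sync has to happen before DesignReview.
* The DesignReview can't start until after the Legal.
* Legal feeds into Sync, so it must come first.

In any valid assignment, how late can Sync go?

12pm

Precedence pushes Sync to at least 11am; downstream work caps Sync at 12pm.
Sync at 12pm is achievable: Sync -> 12pm, DesignReview -> 1pm, Legal -> 10am, Hiring -> 10am.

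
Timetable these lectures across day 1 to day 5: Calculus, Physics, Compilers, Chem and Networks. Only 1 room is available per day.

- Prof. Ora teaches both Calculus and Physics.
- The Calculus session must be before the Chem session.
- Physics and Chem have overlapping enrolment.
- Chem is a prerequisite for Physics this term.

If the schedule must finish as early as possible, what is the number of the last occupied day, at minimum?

5

The precedence chain requires at least 3 distinct days.
With at most 1 per day and 5 lectures, at least 5 days are needed.
5 works (last occupied day: day 5): for example Networks -> day 5; Physics -> day 3; Chem -> day 2; Compilers -> day 4; Calculus -> day 1.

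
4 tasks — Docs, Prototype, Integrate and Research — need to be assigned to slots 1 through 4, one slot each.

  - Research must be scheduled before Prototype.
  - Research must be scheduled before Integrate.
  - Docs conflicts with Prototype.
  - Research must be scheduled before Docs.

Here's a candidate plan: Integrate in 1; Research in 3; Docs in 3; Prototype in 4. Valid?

No — it violates: Research must be scheduled before Integrate

Research must be scheduled before Integrate — violated.
Docs conflicts with Prototype — holds.
Research must be scheduled before Docs — violated.
Research must be scheduled before Prototype — holds.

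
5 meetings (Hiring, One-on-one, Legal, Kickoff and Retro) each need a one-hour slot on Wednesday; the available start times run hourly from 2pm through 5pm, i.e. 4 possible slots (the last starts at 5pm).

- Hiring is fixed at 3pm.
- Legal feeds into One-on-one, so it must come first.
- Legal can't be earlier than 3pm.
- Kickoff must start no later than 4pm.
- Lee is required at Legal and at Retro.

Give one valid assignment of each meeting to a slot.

Hiring -> 3pm; Kickoff -> 2pm; Legal -> 3pm; One-on-one -> 4pm; Retro -> 2pm

Checking: Legal(3pm) before One-on-one(4pm); Legal(3pm) != Retro(2pm); Hiring=3pm in [3pm,3pm]; Legal=3pm in [3pm,5pm]; Kickoff=2pm in [2pm,4pm].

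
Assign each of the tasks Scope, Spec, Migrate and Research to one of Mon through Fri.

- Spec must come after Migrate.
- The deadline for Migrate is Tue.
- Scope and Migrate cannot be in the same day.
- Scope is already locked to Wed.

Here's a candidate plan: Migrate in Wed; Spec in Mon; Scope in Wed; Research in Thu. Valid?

No. Spec must come after Migrate is not satisfied.

Scope is already locked to Wed — holds.
Scope and Migrate cannot be in the same day — violated.
The deadline for Migrate is Tue — violated.
Spec must come after Migrate — violated.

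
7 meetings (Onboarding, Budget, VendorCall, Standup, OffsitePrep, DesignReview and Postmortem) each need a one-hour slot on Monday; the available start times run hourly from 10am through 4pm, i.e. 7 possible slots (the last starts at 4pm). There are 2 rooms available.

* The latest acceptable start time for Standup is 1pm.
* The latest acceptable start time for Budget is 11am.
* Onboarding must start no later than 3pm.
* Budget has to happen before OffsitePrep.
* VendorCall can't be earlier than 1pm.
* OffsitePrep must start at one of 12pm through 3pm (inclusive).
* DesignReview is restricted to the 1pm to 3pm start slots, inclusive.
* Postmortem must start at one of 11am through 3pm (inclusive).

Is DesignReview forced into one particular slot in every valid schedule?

No

DesignReview can be 1pm (e.g. Onboarding in 11am; Budget in 10am; Standup in 10am; DesignReview in 1pm; Postmortem in 11am; VendorCall in 1pm; OffsitePrep in 12pm) or 2pm (e.g. OffsitePrep -> 12pm, Postmortem -> 11am, Budget -> 10am, Standup -> 10am, VendorCall -> 1pm, Onboarding -> 11am, DesignReview -> 2pm).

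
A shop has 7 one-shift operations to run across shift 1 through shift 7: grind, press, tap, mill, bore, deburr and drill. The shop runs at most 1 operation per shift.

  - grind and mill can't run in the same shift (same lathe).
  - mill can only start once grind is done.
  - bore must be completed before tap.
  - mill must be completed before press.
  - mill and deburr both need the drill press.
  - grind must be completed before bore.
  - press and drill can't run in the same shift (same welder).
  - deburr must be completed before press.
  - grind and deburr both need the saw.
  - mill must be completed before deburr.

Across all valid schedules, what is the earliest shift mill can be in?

shift 2

Precedence pushes mill to at least shift 2; downstream work caps mill at shift 5.
mill at shift 2 is achievable: tap -> shift 6, deburr -> shift 3, mill -> shift 2, press -> shift 4, bore -> shift 5, grind -> shift 1, drill -> shift 7.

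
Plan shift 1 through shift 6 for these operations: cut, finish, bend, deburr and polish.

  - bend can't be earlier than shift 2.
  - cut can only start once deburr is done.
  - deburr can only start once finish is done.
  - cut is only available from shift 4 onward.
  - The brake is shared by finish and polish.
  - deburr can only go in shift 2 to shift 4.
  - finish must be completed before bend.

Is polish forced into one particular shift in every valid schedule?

No

polish can be shift 1 (e.g. finish in shift 2; bend in shift 3; deburr in shift 3; cut in shift 4; polish in shift 1) or shift 2 (e.g. bend in shift 2; deburr in shift 2; finish in shift 1; cut in shift 4; polish in shift 2).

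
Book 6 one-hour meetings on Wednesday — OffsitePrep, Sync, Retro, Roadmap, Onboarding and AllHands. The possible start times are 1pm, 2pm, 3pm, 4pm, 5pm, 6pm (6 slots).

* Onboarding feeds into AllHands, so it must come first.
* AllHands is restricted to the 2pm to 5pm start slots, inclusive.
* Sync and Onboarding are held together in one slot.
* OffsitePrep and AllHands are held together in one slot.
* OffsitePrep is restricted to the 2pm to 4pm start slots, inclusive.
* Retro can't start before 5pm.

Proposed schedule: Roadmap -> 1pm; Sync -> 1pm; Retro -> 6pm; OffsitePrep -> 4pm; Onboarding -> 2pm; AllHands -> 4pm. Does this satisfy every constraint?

Invalid. Sync and Onboarding are held together in one slot.

OffsitePrep and AllHands are held together in one slot — holds.
Retro can't start before 5pm — holds.
AllHands is restricted to the 2pm to 5pm start slots, inclusive — holds.
OffsitePrep is restricted to the 2pm to 4pm start slots, inclusive — holds.
Sync and Onboarding are held together in one slot — violated.
Onboarding feeds into AllHands, so it must come first — holds.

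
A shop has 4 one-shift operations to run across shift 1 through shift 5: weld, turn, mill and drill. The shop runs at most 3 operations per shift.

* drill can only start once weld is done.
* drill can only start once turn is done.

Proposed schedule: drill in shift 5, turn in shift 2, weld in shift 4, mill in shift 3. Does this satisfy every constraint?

Yes, all constraints hold

The shop runs at most 3 operations per shift — holds.
drill can only start once weld is done — holds.
drill can only start once turn is done — holds.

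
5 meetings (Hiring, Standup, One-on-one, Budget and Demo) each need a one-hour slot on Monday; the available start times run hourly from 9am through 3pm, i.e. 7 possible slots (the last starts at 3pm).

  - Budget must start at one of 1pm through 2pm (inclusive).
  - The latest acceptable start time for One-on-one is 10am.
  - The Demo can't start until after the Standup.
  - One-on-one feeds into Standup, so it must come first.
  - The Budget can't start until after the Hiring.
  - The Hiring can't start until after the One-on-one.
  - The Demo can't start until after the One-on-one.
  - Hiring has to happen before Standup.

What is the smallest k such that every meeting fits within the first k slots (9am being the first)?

The precedence chain requires at least 4 distinct slots.
Budget can't be placed before 1pm — that is slot 5 counting from 9am — so the schedule must run through at least 5 slots.
5 works (last occupied slot: 1pm): for example Budget -> 1pm; One-on-one -> 9am; Standup -> 11am; Hiring -> 10am; Demo -> 12pm.

5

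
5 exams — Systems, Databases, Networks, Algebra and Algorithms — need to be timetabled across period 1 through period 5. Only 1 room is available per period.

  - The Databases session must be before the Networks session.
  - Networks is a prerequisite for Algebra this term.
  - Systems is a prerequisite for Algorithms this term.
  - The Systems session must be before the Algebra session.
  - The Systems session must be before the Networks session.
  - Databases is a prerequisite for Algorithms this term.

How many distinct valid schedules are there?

Splitting on Systems: it can be period 1 (3), period 2 (3). Listing each branch's schedules as (Databases, Networks, Algebra, Algorithms) by period number:
Systems=period 1: (2,3,4,5) (2,3,5,4) (2,4,5,3) — 3.
Systems=period 2: (1,3,4,5) (1,3,5,4) (1,4,5,3) — 3.
Summing: 3 + 3 = 6.

6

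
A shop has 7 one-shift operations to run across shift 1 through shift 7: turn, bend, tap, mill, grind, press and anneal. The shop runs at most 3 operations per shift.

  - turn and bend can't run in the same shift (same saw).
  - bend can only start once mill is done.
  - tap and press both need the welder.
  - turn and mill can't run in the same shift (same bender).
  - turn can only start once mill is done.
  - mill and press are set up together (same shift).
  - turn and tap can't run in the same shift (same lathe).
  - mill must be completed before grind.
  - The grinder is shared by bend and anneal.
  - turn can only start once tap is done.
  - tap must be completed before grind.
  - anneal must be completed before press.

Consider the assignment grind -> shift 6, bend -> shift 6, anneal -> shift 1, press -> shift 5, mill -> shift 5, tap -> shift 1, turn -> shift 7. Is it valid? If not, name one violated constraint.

The shop runs at most 3 operations per shift — holds.
turn and bend can't run in the same shift (same saw) — holds.
anneal must be completed before press — holds.
tap and press both need the welder — holds.
bend can only start once mill is done — holds.
turn can only start once mill is done — holds.
The grinder is shared by bend and anneal — holds.
turn and tap can't run in the same shift (same lathe) — holds.
tap must be completed before grind — holds.
turn and mill can't run in the same shift (same bender) — holds.
mill and press are set up together (same shift) — holds.
turn can only start once tap is done — holds.
mill must be completed before grind — holds.

Yes, all constraints hold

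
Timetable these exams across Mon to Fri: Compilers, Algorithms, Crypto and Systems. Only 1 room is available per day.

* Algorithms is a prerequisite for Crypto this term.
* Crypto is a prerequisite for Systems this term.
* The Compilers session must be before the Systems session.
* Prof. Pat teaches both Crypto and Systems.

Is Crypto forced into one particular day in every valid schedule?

Crypto can be Tue (e.g. Algorithms=Mon; Systems=Thu; Crypto=Tue; Compilers=Wed) or Wed (e.g. Systems in Thu; Crypto in Wed; Algorithms in Tue; Compilers in Mon).

No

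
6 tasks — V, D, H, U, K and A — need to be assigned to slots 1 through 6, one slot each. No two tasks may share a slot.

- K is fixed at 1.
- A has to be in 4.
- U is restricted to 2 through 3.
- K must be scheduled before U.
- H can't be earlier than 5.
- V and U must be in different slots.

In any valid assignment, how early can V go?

V at 2 is achievable: U=3, K=1, A=4, D=6, V=2, H=5.
Nothing earlier works — the conflict and capacity constraints rule out every slot before 2.

2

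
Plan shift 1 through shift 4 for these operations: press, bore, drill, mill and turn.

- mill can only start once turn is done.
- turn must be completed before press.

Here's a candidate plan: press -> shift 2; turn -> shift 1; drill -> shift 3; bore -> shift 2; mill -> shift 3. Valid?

turn must be completed before press — holds.
mill can only start once turn is done — holds.

Yes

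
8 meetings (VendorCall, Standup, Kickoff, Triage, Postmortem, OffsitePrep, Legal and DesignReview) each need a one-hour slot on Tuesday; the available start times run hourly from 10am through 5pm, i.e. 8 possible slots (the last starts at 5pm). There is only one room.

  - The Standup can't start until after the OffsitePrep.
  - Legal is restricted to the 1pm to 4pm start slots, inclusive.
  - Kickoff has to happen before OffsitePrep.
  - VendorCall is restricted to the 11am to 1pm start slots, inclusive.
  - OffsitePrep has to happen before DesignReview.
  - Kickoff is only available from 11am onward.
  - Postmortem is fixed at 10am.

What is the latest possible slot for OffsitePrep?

3pm

Precedence pushes OffsitePrep to at least 12pm; downstream work caps OffsitePrep at 4pm.
OffsitePrep at 3pm is achievable: Postmortem -> 10am; Standup -> 4pm; DesignReview -> 5pm; Legal -> 1pm; Kickoff -> 12pm; OffsitePrep -> 3pm; Triage -> 2pm; VendorCall -> 11am.
Nothing later works — the capacity limit rule out every slot after 3pm.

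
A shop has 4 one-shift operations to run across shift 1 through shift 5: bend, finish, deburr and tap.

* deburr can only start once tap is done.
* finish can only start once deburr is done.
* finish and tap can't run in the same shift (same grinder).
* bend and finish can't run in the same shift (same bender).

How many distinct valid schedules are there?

40

Splitting on bend: it can be shift 1 (10), shift 2 (10), shift 3 (9), shift 4 (7), shift 5 (4). Listing each branch's schedules as (finish, deburr, tap) by shift number:
bend=shift 1: (3,2,1) (4,2,1) (4,3,1) (4,3,2) (5,2,1) (5,3,1) (5,3,2) (5,4,1) (5,4,2) (5,4,3) — 10.
bend=shift 2: (3,2,1) (4,2,1) (4,3,1) (4,3,2) (5,2,1) (5,3,1) (5,3,2) (5,4,1) (5,4,2) (5,4,3) — 10.
bend=shift 3: (4,2,1) (4,3,1) (4,3,2) (5,2,1) (5,3,1) (5,3,2) (5,4,1) (5,4,2) (5,4,3) — 9.
bend=shift 4: (3,2,1) (5,2,1) (5,3,1) (5,3,2) (5,4,1) (5,4,2) (5,4,3) — 7.
bend=shift 5: (3,2,1) (4,2,1) (4,3,1) (4,3,2) — 4.
Summing: 10 + 10 + 9 + 7 + 4 = 40.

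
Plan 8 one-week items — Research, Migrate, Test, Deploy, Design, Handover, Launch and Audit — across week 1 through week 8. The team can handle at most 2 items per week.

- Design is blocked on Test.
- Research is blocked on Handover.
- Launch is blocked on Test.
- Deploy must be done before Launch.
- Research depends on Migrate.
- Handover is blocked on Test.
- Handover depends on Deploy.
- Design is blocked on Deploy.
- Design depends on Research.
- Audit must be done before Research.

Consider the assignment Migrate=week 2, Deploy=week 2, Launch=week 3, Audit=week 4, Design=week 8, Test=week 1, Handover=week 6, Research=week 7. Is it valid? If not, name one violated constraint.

Yes

Handover is blocked on Test — holds.
Design is blocked on Test — holds.
Audit must be done before Research — holds.
Handover depends on Deploy — holds.
Research is blocked on Handover — holds.
The team can handle at most 2 items per week — holds.
Design depends on Research — holds.
Research depends on Migrate — holds.
Deploy must be done before Launch — holds.
Design is blocked on Deploy — holds.
Launch is blocked on Test — holds.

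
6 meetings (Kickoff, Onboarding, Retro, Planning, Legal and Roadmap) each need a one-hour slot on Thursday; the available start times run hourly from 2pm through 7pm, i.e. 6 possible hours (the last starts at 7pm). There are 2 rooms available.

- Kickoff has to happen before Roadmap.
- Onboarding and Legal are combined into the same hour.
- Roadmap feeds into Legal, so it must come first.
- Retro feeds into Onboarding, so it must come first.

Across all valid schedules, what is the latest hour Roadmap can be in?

Precedence pushes Roadmap to at least 3pm; downstream work caps Roadmap at 6pm.
Roadmap at 6pm is achievable: Onboarding -> 7pm; Roadmap -> 6pm; Planning -> 3pm; Retro -> 2pm; Kickoff -> 2pm; Legal -> 7pm.

6pm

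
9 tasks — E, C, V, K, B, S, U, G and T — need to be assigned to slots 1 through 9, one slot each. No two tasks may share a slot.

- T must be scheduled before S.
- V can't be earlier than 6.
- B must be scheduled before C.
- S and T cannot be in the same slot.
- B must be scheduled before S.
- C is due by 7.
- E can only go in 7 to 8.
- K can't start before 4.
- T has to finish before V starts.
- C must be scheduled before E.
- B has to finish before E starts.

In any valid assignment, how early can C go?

2

Precedence pushes C to at least 2; C's own window allows nothing later than 7.
C at 2 is achievable: G -> 9; E -> 7; C -> 2; S -> 5; B -> 1; T -> 3; K -> 4; V -> 6; U -> 8.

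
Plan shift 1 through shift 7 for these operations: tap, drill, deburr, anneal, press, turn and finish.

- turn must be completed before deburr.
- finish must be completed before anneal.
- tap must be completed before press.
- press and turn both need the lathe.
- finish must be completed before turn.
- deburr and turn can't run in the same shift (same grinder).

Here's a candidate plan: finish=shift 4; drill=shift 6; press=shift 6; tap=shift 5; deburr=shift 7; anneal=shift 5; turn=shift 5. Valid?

Yes, all constraints hold

press and turn both need the lathe — holds.
finish must be completed before turn — holds.
finish must be completed before anneal — holds.
tap must be completed before press — holds.
deburr and turn can't run in the same shift (same grinder) — holds.
turn must be completed before deburr — holds.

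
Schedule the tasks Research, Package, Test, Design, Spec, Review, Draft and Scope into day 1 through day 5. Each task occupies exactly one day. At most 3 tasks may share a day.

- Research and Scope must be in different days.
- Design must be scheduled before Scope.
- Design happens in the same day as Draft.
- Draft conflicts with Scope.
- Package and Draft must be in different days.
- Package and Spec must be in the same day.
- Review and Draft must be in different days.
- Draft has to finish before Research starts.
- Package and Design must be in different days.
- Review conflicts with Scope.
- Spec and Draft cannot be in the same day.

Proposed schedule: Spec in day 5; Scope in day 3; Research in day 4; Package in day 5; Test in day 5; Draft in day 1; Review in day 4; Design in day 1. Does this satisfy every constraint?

Design must be scheduled before Scope — holds.
Research and Scope must be in different days — holds.
Review and Draft must be in different days — holds.
Draft has to finish before Research starts — holds.
Draft conflicts with Scope — holds.
At most 3 tasks may share a day — holds.
Package and Design must be in different days — holds.
Spec and Draft cannot be in the same day — holds.
Package and Spec must be in the same day — holds.
Design happens in the same day as Draft — holds.
Package and Draft must be in different days — holds.
Review conflicts with Scope — holds.

Yes, all constraints hold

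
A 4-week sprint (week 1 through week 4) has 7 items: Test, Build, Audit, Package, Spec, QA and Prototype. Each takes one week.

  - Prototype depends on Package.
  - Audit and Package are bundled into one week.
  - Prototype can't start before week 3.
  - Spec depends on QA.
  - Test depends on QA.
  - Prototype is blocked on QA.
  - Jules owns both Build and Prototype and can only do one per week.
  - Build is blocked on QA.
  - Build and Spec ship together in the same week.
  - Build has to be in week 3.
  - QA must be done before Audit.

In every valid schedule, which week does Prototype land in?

week 4

Prototype's window is week 3–week 4.
Build is fixed at week 3, and Prototype can't share a week with Build.
So Prototype must be week 4.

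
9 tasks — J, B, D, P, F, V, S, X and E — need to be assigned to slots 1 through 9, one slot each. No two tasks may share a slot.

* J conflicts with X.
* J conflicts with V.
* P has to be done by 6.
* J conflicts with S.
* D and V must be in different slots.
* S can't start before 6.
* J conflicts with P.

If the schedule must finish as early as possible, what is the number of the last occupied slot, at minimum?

slot 9

With at most 1 per slot and 9 tasks, at least 9 slots are needed.
S can't be placed before 6, so the schedule must run through at least slot 6.
9 works (last occupied slot: 9): for example B in 3, P in 1, V in 7, S in 6, X in 8, F in 5, J in 2, D in 4, E in 9.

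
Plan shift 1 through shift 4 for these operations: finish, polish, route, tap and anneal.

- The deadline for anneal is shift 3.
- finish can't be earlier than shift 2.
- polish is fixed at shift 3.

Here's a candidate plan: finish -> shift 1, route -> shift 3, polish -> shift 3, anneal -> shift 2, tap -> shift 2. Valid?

polish is fixed at shift 3 — holds.
finish can't be earlier than shift 2 — violated.
The deadline for anneal is shift 3 — holds.

No — it violates: finish can't be earlier than shift 2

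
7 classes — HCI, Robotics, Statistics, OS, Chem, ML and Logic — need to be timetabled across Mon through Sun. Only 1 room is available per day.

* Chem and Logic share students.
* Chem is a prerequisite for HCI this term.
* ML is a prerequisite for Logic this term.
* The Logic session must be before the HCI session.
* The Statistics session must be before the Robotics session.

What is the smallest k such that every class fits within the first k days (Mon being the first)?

7 days

The precedence chain requires at least 3 distinct days.
With at most 1 per day and 7 classes, at least 7 days are needed.
7 works (last occupied day: Sun): for example Chem=Wed, ML=Mon, OS=Sun, Robotics=Sat, HCI=Thu, Logic=Tue, Statistics=Fri.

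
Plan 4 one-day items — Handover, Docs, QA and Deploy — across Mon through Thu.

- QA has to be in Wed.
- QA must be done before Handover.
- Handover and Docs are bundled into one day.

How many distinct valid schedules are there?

4

Enumerating: Handover in Thu, Docs in Thu, QA in Wed, Deploy in Mon | QA in Wed; Deploy in Tue; Handover in Thu; Docs in Thu | Deploy in Wed, Handover in Thu, QA in Wed, Docs in Thu | Handover -> Thu; Docs -> Thu; QA -> Wed; Deploy -> Thu.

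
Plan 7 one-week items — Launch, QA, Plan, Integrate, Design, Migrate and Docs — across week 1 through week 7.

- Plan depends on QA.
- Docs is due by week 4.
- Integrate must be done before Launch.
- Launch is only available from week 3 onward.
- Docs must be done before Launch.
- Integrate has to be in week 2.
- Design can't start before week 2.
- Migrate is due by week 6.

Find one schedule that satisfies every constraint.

Design in week 2; Launch in week 3; Migrate in week 1; QA in week 1; Integrate in week 2; Docs in week 1; Plan in week 2

Checking: Docs(week 1) before Launch(week 3); Integrate(week 2) before Launch(week 3); QA(week 1) before Plan(week 2); Integrate=week 2 in [week 2,week 2]; Design=week 2 in [week 2,week 7]; Launch=week 3 in [week 3,week 7]; Docs=week 1 in [week 1,week 4]; Migrate=week 1 in [week 1,week 6].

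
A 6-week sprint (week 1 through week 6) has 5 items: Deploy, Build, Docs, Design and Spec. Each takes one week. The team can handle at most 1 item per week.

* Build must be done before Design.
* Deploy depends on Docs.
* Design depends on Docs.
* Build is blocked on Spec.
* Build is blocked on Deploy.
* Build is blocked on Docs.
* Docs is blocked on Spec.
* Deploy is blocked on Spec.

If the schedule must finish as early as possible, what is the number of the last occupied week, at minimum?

week 5

The precedence chain requires at least 5 distinct weeks.
With at most 1 per week and 5 tasks, at least 5 weeks are needed.
5 works (last occupied week: week 5): for example Design -> week 5; Spec -> week 1; Build -> week 4; Docs -> week 2; Deploy -> week 3.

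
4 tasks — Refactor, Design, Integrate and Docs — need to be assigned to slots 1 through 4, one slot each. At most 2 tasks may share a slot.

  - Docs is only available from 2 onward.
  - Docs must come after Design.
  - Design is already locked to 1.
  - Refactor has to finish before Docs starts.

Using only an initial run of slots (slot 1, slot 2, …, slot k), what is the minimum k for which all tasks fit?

2

The precedence chain requires at least 2 distinct slots.
With at most 2 per slot and 4 tasks, at least 2 slots are needed.
2 works (last occupied slot: 2): for example Integrate in 2; Design in 1; Refactor in 1; Docs in 2.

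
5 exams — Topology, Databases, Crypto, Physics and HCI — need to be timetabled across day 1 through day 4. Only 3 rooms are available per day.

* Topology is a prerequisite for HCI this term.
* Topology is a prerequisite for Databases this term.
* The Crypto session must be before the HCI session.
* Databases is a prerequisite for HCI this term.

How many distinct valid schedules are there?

Splitting on Topology: it can be day 1 (32), day 2 (12). Listing each branch's schedules as (Databases, Crypto, Physics, HCI) by day number:
Topology=day 1: (2,1,1,3) (2,1,1,4) (2,1,2,3) (2,1,2,4) (2,1,3,3) (2,1,3,4) (2,1,4,3) (2,1,4,4) (2,2,1,3) (2,2,1,4) (2,2,2,3) (2,2,2,4) (2,2,3,3) (2,2,3,4) (2,2,4,3) (2,2,4,4) (2,3,1,4) (2,3,2,4) (2,3,3,4) (2,3,4,4) (3,1,1,4) (3,1,2,4) (3,1,3,4) (3,1,4,4) (3,2,1,4) (3,2,2,4) (3,2,3,4) (3,2,4,4) (3,3,1,4) (3,3,2,4) (3,3,3,4) (3,3,4,4) — 32.
Topology=day 2: (3,1,1,4) (3,1,2,4) (3,1,3,4) (3,1,4,4) (3,2,1,4) (3,2,2,4) (3,2,3,4) (3,2,4,4) (3,3,1,4) (3,3,2,4) (3,3,3,4) (3,3,4,4) — 12.
Summing: 32 + 12 = 44.

44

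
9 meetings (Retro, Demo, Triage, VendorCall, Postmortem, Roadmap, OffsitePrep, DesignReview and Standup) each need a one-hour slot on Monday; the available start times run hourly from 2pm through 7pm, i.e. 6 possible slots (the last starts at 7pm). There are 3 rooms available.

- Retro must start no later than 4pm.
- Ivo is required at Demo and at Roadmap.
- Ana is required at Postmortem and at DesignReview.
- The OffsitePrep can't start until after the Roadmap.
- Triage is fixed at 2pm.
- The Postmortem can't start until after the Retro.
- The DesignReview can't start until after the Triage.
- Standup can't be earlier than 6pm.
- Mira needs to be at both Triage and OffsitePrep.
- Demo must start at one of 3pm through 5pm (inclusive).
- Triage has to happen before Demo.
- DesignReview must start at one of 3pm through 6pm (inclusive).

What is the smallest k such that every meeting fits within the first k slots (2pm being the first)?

The precedence chain requires at least 2 distinct slots.
With at most 3 per slot and 9 meetings, at least 3 slots are needed.
Standup can't be placed before 6pm — that is slot 5 counting from 2pm — so the schedule must run through at least 5 slots.
5 works (last occupied slot: 6pm): for example DesignReview in 3pm, Retro in 2pm, Standup in 6pm, Roadmap in 2pm, Postmortem in 4pm, Demo in 3pm, VendorCall in 4pm, Triage in 2pm, OffsitePrep in 3pm.

5 slots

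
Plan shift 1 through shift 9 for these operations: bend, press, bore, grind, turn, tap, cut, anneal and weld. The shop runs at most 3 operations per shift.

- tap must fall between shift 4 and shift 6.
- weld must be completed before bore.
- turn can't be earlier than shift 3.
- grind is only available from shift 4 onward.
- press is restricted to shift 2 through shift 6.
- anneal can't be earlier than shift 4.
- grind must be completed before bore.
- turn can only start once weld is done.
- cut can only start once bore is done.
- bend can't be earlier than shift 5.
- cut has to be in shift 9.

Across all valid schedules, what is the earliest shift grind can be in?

shift 4

Grind is available from shift 4; downstream work caps grind at shift 7.
grind at shift 4 is achievable: grind=shift 4; anneal=shift 4; bore=shift 5; bend=shift 5; cut=shift 9; weld=shift 1; press=shift 2; tap=shift 4; turn=shift 3.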